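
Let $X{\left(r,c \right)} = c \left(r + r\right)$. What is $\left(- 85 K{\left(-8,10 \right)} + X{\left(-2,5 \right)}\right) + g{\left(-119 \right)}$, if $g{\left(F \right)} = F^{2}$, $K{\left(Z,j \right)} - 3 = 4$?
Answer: $13546$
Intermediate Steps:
$K{\left(Z,j \right)} = 7$ ($K{\left(Z,j \right)} = 3 + 4 = 7$)
$X{\left(r,c \right)} = 2 c r$ ($X{\left(r,c \right)} = c 2 r = 2 c r$)
$\left(- 85 K{\left(-8,10 \right)} + X{\left(-2,5 \right)}\right) + g{\left(-119 \right)} = \left(\left(-85\right) 7 + 2 \cdot 5 \left(-2\right)\right) + \left(-119\right)^{2} = \left(-595 - 20\right) + 14161 = -615 + 14161 = 13546$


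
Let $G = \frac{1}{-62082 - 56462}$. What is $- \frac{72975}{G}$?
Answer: $8650748400$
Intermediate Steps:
$G = - \frac{1}{118544}$ ($G = \frac{1}{-118544} = - \frac{1}{118544} \approx -8.4357 \cdot 10^{-6}$)
$- \frac{72975}{G} = - \frac{72975}{- \frac{1}{118544}} = \left(-72975\right) \left(-118544\right) = 8650748400$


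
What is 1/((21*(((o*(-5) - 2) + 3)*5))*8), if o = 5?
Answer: -1/20160 ≈ -4.9603e-5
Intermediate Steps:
1/((21*(((o*(-5) - 2) + 3)*5))*8) = 1/((21*(((5*(-5) - 2) + 3)*5))*8) = 1/((21*(((-25 - 2) + 3)*5))*8) = 1/((21*((-27 + 3)*5))*8) = 1/((21*(-24*5))*8) = 1/((21*(-120))*8) = 1/(-2520*8) = 1/(-20160) = -1/20160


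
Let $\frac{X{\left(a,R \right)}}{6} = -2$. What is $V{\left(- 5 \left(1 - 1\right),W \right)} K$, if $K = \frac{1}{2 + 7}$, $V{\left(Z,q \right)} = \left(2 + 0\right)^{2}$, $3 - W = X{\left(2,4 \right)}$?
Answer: $\frac{4}{9} \approx 0.44444$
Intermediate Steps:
$X{\left(a,R \right)} = -12$ ($X{\left(a,R \right)} = 6 \left(-2\right) = -12$)
$W = 15$ ($W = 3 - -12 = 3 + 12 = 15$)
$V{\left(Z,q \right)} = 4$ ($V{\left(Z,q \right)} = 2^{2} = 4$)
$K = \frac{1}{9} \approx 0.11111$
$V{\left(- 5 \left(1 - 1\right),W \right)} K = 4 \cdot \frac{1}{9} = \frac{4}{9}$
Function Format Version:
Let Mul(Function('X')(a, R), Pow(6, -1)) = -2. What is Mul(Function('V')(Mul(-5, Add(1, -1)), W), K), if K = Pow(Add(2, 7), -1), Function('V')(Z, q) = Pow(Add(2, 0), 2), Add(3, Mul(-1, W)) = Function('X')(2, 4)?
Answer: Rational(4, 9) ≈ 0.44444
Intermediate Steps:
Function('X')(a, R) = -12 (Function('X')(a, R) = Mul(6, -2) = -12)
W = 15 (W = Add(3, Mul(-1, -12)) = Add(3, 12) = 15)
Function('V')(Z, q) = 4 (Function('V')(Z, q) = Pow(2, 2) = 4)
K = Rational(1, 9) (K = Pow(9, -1) = Rational(1, 9) ≈ 0.11111)
Mul(Function('V')(Mul(-5, Add(1, -1)), W), K) = Mul(4, Rational(1, 9)) = Rational(4, 9)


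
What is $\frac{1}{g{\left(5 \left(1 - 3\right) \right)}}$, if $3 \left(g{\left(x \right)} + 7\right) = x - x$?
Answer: $- \frac{1}{7} \approx -0.14286$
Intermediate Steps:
$g{\left(x \right)} = -7$ ($g{\left(x \right)} = -7 + \frac{x - x}{3} = -7 + \frac{1}{3} \cdot 0 = -7 + 0 = -7$)
$\frac{1}{g{\left(5 \left(1 - 3\right) \right)}} = \frac{1}{-7} = - \frac{1}{7}$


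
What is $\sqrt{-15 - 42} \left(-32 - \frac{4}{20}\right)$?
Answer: $- \frac{161 i \sqrt{57}}{5} \approx - 243.1 i$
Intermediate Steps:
$\sqrt{-15 - 42} \left(-32 - \frac{4}{20}\right) = \sqrt{-57} \left(-32 - \frac{1}{5}\right) = i \sqrt{57} \left(-32 - \frac{1}{5}\right) = i \sqrt{57} \left(- \frac{161}{5}\right) = - \frac{161 i \sqrt{57}}{5}$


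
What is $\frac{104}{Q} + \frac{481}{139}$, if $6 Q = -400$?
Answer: $\frac{6604}{3475} \approx 1.9004$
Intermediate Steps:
$Q = - \frac{200}{3}$ ($Q = \frac{1}{6} \left(-400\right) = - \frac{200}{3} \approx -66.667$)
$\frac{104}{Q} + \frac{481}{139} = \frac{104}{- \frac{200}{3}} + \frac{481}{139} = 104 \left(- \frac{3}{200}\right) + 481 \cdot \frac{1}{139} = - \frac{39}{25} + \frac{481}{139} = \frac{6604}{3475}$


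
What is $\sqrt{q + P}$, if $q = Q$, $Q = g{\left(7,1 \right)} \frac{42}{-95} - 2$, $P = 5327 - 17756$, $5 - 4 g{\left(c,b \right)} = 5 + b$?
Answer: $\frac{i \sqrt{448755110}}{190} \approx 111.49 i$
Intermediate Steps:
$g{\left(c,b \right)} = - \frac{b}{4}$ ($g{\left(c,b \right)} = \frac{5}{4} - \frac{5 + b}{4} = \frac{5}{4} - \left(\frac{5}{4} + \frac{b}{4}\right) = - \frac{b}{4}$)
$P = -12429$
$Q = - \frac{359}{190}$ ($Q = \left(- \frac{1}{4}\right) 1 \frac{42}{-95} - 2 = - \frac{42 \left(- \frac{1}{95}\right)}{4} - 2 = \left(- \frac{1}{4}\right) \left(- \frac{42}{95}\right) - 2 = \frac{21}{190} - 2 = - \frac{359}{190} \approx -1.8895$)
$q = - \frac{359}{190} \approx -1.8895$
$\sqrt{q + P} = \sqrt{- \frac{359}{190} - 12429} = \sqrt{- \frac{2361869}{190}} = \frac{i \sqrt{448755110}}{190}$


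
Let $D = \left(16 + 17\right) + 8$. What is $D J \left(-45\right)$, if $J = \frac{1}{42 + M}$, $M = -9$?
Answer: $- \frac{615}{11} \approx -55.909$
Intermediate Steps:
$J = \frac{1}{33}$ ($J = \frac{1}{42 - 9} = \frac{1}{33} \approx 0.030303$)
$D = 41$ ($D = 33 + 8 = 41$)
$D J \left(-45\right) = 41 \cdot \frac{1}{33} \left(-45\right) = \frac{41}{33} \left(-45\right) = - \frac{615}{11}$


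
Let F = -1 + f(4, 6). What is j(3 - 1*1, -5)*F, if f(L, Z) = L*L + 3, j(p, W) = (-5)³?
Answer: -2250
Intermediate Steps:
j(p, W) = -125
f(L, Z) = 3 + L² (f(L, Z) = L² + 3 = 3 + L²)
F = 18 (F = -1 + (3 + 4²) = -1 + (3 + 16) = -1 + 19 = 18)
j(3 - 1*1, -5)*F = -125*18 = -2250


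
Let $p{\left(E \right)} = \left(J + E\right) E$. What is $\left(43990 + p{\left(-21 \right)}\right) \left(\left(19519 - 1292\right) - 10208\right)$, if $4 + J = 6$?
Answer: $355955391$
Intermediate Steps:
$J = 2$ ($J = -4 + 6 = 2$)
$p{\left(E \right)} = E \left(2 + E\right)$ ($p{\left(E \right)} = \left(2 + E\right) E = E \left(2 + E\right)$)
$\left(43990 + p{\left(-21 \right)}\right) \left(\left(19519 - 1292\right) - 10208\right) = \left(43990 - 21 \left(2 - 21\right)\right) \left(\left(19519 - 1292\right) - 10208\right) = \left(43990 - -399\right) \left(\left(19519 - 1292\right) - 10208\right) = \left(43990 + 399\right) \left(18227 - 10208\right) = 44389 \cdot 8019 = 355955391$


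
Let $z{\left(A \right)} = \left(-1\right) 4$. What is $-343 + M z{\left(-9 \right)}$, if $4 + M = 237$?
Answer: $-1275$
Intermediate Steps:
$M = 233$ ($M = -4 + 237 = 233$)
$z{\left(A \right)} = -4$
$-343 + M z{\left(-9 \right)} = -343 + 233 \left(-4\right) = -343 - 932 = -1275$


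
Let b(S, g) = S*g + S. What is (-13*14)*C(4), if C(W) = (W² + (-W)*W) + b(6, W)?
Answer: -5460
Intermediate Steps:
b(S, g) = S + S*g
C(W) = 6 + 6*W (C(W) = (W² + (-W)*W) + 6*(1 + W) = (W² - W²) + (6 + 6*W) = 0 + (6 + 6*W) = 6 + 6*W)
(-13*14)*C(4) = (-13*14)*(6 + 6*4) = -182*(6 + 24) = -182*30 = -5460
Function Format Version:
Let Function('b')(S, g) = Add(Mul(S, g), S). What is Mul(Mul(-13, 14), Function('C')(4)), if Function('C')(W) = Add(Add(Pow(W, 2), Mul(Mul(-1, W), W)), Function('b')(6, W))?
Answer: -5460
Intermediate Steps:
Function('b')(S, g) = Add(S, Mul(S, g))
Function('C')(W) = Add(6, Mul(6, W)) (Function('C')(W) = Add(Add(Pow(W, 2), Mul(Mul(-1, W), W)), Mul(6, Add(1, W))) = Add(Add(Pow(W, 2), Mul(-1, Pow(W, 2))), Add(6, Mul(6, W))) = Add(0, Add(6, Mul(6, W))) = Add(6, Mul(6, W)))
Mul(Mul(-13, 14), Function('C')(4)) = Mul(Mul(-13, 14), Add(6, Mul(6, 4))) = Mul(-182, Add(6, 24)) = Mul(-182, 30) = -5460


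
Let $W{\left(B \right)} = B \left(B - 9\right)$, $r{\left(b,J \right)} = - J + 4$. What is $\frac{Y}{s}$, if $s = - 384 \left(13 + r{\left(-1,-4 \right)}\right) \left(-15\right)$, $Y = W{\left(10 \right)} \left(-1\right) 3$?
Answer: $- \frac{1}{4032} \approx -0.00024802$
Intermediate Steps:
$r{\left(b,J \right)} = 4 - J$
$W{\left(B \right)} = B \left(-9 + B\right)$
$Y = -30$ ($Y = 10 \left(-9 + 10\right) \left(-1\right) 3 = 10 \cdot 1 \left(-1\right) 3 = 10 \left(-1\right) 3 = \left(-10\right) 3 = -30$)
$s = 120960$ ($s = - 384 \left(13 + \left(4 - -4\right)\right) \left(-15\right) = - 384 \left(13 + \left(4 + 4\right)\right) \left(-15\right) = - 384 \left(13 + 8\right) \left(-15\right) = - 384 \cdot 21 \left(-15\right) = \left(-384\right) \left(-315\right) = 120960$)
$\frac{Y}{s} = - \frac{30}{120960} = \left(-30\right) \frac{1}{120960} = - \frac{1}{4032}$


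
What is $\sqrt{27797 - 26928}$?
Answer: $\sqrt{869} \approx 29.479$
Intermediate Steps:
$\sqrt{27797 - 26928} = \sqrt{869}$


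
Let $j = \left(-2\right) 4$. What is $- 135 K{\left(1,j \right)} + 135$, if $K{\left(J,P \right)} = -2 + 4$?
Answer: $-135$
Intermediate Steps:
$j = -8$
$K{\left(J,P \right)} = 2$
$- 135 K{\left(1,j \right)} + 135 = \left(-135\right) 2 + 135 = -270 + 135 = -135$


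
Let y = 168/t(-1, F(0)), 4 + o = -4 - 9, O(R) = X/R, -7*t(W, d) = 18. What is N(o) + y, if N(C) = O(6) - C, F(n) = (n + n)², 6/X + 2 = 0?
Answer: -293/6 ≈ -48.833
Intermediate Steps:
X = -3 (X = 6/(-2 + 0) = 6/(-2) = 6*(-½) = -3)
F(n) = 4*n² (F(n) = (2*n)² = 4*n²)
t(W, d) = -18/7 (t(W, d) = -⅐*18 = -18/7)
O(R) = -3/R
o = -17 (o = -4 + (-4 - 9) = -4 - 13 = -17)
y = -196/3 (y = 168/(-18/7) = 168*(-7/18) = -196/3 ≈ -65.333)
N(C) = -½ - C (N(C) = -3/6 - C = -3*⅙ - C = -½ - C)
N(o) + y = (-½ - 1*(-17)) - 196/3 = (-½ + 17) - 196/3 = 33/2 - 196/3 = -293/6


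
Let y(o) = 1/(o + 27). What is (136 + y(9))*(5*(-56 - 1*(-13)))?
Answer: -1052855/36 ≈ -29246.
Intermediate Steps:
y(o) = 1/(27 + o)
(136 + y(9))*(5*(-56 - 1*(-13))) = (136 + 1/(27 + 9))*(5*(-56 - 1*(-13))) = (136 + 1/36)*(5*(-56 + 13)) = (136 + 1/36)*(5*(-43)) = (4897/36)*(-215) = -1052855/36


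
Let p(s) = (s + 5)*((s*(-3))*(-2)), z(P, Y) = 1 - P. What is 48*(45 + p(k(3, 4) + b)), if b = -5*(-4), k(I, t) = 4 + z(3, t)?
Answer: 173232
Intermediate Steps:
k(I, t) = 2 (k(I, t) = 4 + (1 - 1*3) = 4 + (1 - 3) = 4 - 2 = 2)
b = 20
p(s) = 6*s*(5 + s) (p(s) = (5 + s)*(-3*s*(-2)) = (5 + s)*(6*s) = 6*s*(5 + s))
48*(45 + p(k(3, 4) + b)) = 48*(45 + 6*(2 + 20)*(5 + (2 + 20))) = 48*(45 + 6*22*(5 + 22)) = 48*(45 + 6*22*27) = 48*(45 + 3564) = 48*3609 = 173232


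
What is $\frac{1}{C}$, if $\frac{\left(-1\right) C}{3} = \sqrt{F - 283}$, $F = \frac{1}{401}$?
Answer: $\frac{i \sqrt{45506282}}{340446} \approx 0.019815 i$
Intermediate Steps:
$F = \frac{1}{401} \approx 0.0024938$
$C = - \frac{3 i \sqrt{45506282}}{401}$ ($C = - 3 \sqrt{\frac{1}{401} - 283} = - 3 \sqrt{- \frac{113482}{401}} = - 3 \frac{i \sqrt{45506282}}{401} = - \frac{3 i \sqrt{45506282}}{401} \approx - 50.468 i$)
$\frac{1}{C} = \frac{1}{\left(- \frac{3}{401}\right) i \sqrt{45506282}} = \frac{i \sqrt{45506282}}{340446}$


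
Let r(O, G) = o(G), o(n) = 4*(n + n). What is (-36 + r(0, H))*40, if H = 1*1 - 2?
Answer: -1760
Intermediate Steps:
o(n) = 8*n (o(n) = 4*(2*n) = 8*n)
H = -1 (H = 1 - 2 = -1)
r(O, G) = 8*G
(-36 + r(0, H))*40 = (-36 + 8*(-1))*40 = (-36 - 8)*40 = -44*40 = -1760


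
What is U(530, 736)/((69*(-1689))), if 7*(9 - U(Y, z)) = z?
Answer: 673/815787 ≈ 0.00082497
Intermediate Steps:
U(Y, z) = 9 - z/7
U(530, 736)/((69*(-1689))) = (9 - 1/7*736)/((69*(-1689))) = (9 - 736/7)/(-116541) = -673/7*(-1/116541) = 673/815787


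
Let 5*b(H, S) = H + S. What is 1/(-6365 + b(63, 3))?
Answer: -5/31759 ≈ -0.00015744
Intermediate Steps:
b(H, S) = H/5 + S/5 (b(H, S) = (H + S)/5 = H/5 + S/5)
1/(-6365 + b(63, 3)) = 1/(-6365 + ((⅕)*63 + (⅕)*3)) = 1/(-6365 + (63/5 + ⅗)) = 1/(-6365 + 66/5) = 1/(-31759/5) = -5/31759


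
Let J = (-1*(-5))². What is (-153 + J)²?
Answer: 16384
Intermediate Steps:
J = 25 (J = 5² = 25)
(-153 + J)² = (-153 + 25)² = (-128)² = 16384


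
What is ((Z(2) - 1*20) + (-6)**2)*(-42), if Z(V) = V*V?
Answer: -840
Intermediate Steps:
Z(V) = V**2
((Z(2) - 1*20) + (-6)**2)*(-42) = ((2**2 - 1*20) + (-6)**2)*(-42) = ((4 - 20) + 36)*(-42) = (-16 + 36)*(-42) = 20*(-42) = -840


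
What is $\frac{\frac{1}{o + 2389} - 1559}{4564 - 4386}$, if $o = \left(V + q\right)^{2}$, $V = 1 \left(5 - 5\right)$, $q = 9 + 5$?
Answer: $- \frac{2015007}{230065} \approx -8.7584$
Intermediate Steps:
$q = 14$
$V = 0$ ($V = 1 \cdot 0 = 0$)
$o = 196$ ($o = \left(0 + 14\right)^{2} = 14^{2} = 196$)
$\frac{\frac{1}{o + 2389} - 1559}{4564 - 4386} = \frac{\frac{1}{196 + 2389} - 1559}{4564 - 4386} = \frac{\frac{1}{2585} - 1559}{178} = \left(\frac{1}{2585} - 1559\right) \frac{1}{178} = \left(- \frac{4030014}{2585}\right) \frac{1}{178} = - \frac{2015007}{230065}$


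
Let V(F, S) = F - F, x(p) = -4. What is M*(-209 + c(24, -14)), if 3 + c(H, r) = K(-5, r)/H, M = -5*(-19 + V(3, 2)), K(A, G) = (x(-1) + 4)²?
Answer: -20140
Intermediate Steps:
K(A, G) = 0 (K(A, G) = (-4 + 4)² = 0² = 0)
V(F, S) = 0
M = 95 (M = -5*(-19 + 0) = -5*(-19) = 95)
c(H, r) = -3 (c(H, r) = -3 + 0/H = -3 + 0 = -3)
M*(-209 + c(24, -14)) = 95*(-209 - 3) = 95*(-212) = -20140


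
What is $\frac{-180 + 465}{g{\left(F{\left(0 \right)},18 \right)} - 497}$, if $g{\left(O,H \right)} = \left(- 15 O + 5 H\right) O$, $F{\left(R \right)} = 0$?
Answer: $- \frac{285}{497} \approx -0.57344$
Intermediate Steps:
$g{\left(O,H \right)} = O \left(- 15 O + 5 H\right)$
$\frac{-180 + 465}{g{\left(F{\left(0 \right)},18 \right)} - 497} = \frac{-180 + 465}{5 \cdot 0 \left(18 - 0\right) - 497} = \frac{285}{5 \cdot 0 \left(18 + 0\right) - 497} = \frac{285}{5 \cdot 0 \cdot 18 - 497} = \frac{285}{0 - 497} = \frac{285}{-497} = 285 \left(- \frac{1}{497}\right) = - \frac{285}{497}$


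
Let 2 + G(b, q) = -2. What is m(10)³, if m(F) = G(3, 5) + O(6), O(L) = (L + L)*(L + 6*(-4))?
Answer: -10648000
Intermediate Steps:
G(b, q) = -4 (G(b, q) = -2 - 2 = -4)
O(L) = 2*L*(-24 + L) (O(L) = (2*L)*(L - 24) = (2*L)*(-24 + L) = 2*L*(-24 + L))
m(F) = -220 (m(F) = -4 + 2*6*(-24 + 6) = -4 + 2*6*(-18) = -4 - 216 = -220)
m(10)³ = (-220)³ = -10648000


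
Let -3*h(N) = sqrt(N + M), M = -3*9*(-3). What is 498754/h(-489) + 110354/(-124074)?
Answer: -55177/62037 + 249377*I*sqrt(102)/34 ≈ -0.88942 + 74076.0*I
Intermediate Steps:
M = 81 (M = -27*(-3) = 81)
h(N) = -sqrt(81 + N)/3 (h(N) = -sqrt(N + 81)/3 = -sqrt(81 + N)/3)
498754/h(-489) + 110354/(-124074) = 498754/((-sqrt(81 - 489)/3)) + 110354/(-124074) = 498754/((-2*I*sqrt(102)/3)) + 110354*(-1/124074) = 498754/((-2*I*sqrt(102)/3)) - 55177/62037 = 498754*(I*sqrt(102)/68) - 55177/62037 = 249377*I*sqrt(102)/34 - 55177/62037 = -55177/62037 + 249377*I*sqrt(102)/34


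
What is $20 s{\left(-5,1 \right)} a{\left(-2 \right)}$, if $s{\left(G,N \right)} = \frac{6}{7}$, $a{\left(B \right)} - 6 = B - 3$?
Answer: $\frac{120}{7} \approx 17.143$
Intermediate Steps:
$a{\left(B \right)} = 3 + B$ ($a{\left(B \right)} = 6 + \left(B - 3\right) = 6 + \left(-3 + B\right) = 3 + B$)
$s{\left(G,N \right)} = \frac{6}{7}$ ($s{\left(G,N \right)} = 6 \cdot \frac{1}{7} = \frac{6}{7}$)
$20 s{\left(-5,1 \right)} a{\left(-2 \right)} = 20 \cdot \frac{6}{7} \left(3 - 2\right) = \frac{120}{7} \cdot 1 = \frac{120}{7}$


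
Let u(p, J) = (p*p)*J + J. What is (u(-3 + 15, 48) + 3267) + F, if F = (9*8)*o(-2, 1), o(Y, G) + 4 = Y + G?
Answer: 9867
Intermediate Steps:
o(Y, G) = -4 + G + Y (o(Y, G) = -4 + (Y + G) = -4 + (G + Y) = -4 + G + Y)
u(p, J) = J + J*p**2 (u(p, J) = p**2*J + J = J*p**2 + J = J + J*p**2)
F = -360 (F = (9*8)*(-4 + 1 - 2) = 72*(-5) = -360)
(u(-3 + 15, 48) + 3267) + F = (48*(1 + (-3 + 15)**2) + 3267) - 360 = (48*(1 + 12**2) + 3267) - 360 = (48*(1 + 144) + 3267) - 360 = (48*145 + 3267) - 360 = (6960 + 3267) - 360 = 10227 - 360 = 9867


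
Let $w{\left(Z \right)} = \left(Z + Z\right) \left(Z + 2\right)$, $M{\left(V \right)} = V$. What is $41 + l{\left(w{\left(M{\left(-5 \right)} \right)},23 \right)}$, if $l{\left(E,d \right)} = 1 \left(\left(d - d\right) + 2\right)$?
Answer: $43$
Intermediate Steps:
$w{\left(Z \right)} = 2 Z \left(2 + Z\right)$
$l{\left(E,d \right)} = 2$ ($l{\left(E,d \right)} = 1 \left(0 + 2\right) = 1 \cdot 2 = 2$)
$41 + l{\left(w{\left(M{\left(-5 \right)} \right)},23 \right)} = 41 + 2 = 43$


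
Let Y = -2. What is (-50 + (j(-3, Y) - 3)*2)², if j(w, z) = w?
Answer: 3844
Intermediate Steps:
(-50 + (j(-3, Y) - 3)*2)² = (-50 + (-3 - 3)*2)² = (-50 - 6*2)² = (-50 - 12)² = (-62)² = 3844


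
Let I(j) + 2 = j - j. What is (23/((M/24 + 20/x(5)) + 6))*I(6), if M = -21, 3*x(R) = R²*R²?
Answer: -2000/227 ≈ -8.8106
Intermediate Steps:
x(R) = R⁴/3 (x(R) = (R²*R²)/3 = R⁴/3)
I(j) = -2 (I(j) = -2 + (j - j) = -2 + 0 = -2)
(23/((M/24 + 20/x(5)) + 6))*I(6) = (23/((-21/24 + 20/(((⅓)*5⁴))) + 6))*(-2) = (23/((-21*1/24 + 20/(((⅓)*625))) + 6))*(-2) = (23/((-7/8 + 20/(625/3)) + 6))*(-2) = (23/((-7/8 + 20*(3/625)) + 6))*(-2) = (23/((-7/8 + 12/125) + 6))*(-2) = (23/(-779/1000 + 6))*(-2) = (23/(5221/1000))*(-2) = (23*(1000/5221))*(-2) = (1000/227)*(-2) = -2000/227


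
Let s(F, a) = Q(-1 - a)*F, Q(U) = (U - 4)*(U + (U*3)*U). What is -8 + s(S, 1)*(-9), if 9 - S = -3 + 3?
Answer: 4852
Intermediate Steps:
Q(U) = (-4 + U)*(U + 3*U**2) (Q(U) = (-4 + U)*(U + (3*U)*U) = (-4 + U)*(U + 3*U**2))
S = 9 (S = 9 - (-3 + 3) = 9 - 1*0 = 9 + 0 = 9)
s(F, a) = F*(-1 - a)*(7 + 3*(-1 - a)**2 + 11*a) (s(F, a) = ((-1 - a)*(-4 - 11*(-1 - a) + 3*(-1 - a)**2))*F = ((-1 - a)*(-4 + (11 + 11*a) + 3*(-1 - a)**2))*F = ((-1 - a)*(7 + 3*(-1 - a)**2 + 11*a))*F = F*(-1 - a)*(7 + 3*(-1 - a)**2 + 11*a))
-8 + s(S, 1)*(-9) = -8 + (9*(1 + 1)*(-7 - 11*1 - 3*(1 + 1)**2))*(-9) = -8 + (9*2*(-7 - 11 - 3*2**2))*(-9) = -8 + (9*2*(-7 - 11 - 3*4))*(-9) = -8 + (9*2*(-7 - 11 - 12))*(-9) = -8 + (9*2*(-30))*(-9) = -8 - 540*(-9) = -8 + 4860 = 4852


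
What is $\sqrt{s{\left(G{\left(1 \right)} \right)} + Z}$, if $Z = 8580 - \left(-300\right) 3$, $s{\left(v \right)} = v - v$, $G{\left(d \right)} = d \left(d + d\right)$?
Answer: $2 \sqrt{2370} \approx 97.365$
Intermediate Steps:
$G{\left(d \right)} = 2 d^{2}$ ($G{\left(d \right)} = d 2 d = 2 d^{2}$)
$s{\left(v \right)} = 0$
$Z = 9480$ ($Z = 8580 - -900 = 8580 + 900 = 9480$)
$\sqrt{s{\left(G{\left(1 \right)} \right)} + Z} = \sqrt{0 + 9480} = \sqrt{9480} = 2 \sqrt{2370}$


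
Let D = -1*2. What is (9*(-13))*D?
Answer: 234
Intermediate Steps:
D = -2
(9*(-13))*D = (9*(-13))*(-2) = -117*(-2) = 234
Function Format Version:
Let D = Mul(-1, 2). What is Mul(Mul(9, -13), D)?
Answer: 234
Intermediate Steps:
D = -2
Mul(Mul(9, -13), D) = Mul(Mul(9, -13), -2) = Mul(-117, -2) = 234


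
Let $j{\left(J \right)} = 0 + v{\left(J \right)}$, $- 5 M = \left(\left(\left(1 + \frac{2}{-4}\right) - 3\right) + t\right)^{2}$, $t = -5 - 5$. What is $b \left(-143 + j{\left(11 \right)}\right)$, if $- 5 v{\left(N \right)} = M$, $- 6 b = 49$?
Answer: $\frac{26803}{24} \approx 1116.8$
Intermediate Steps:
$t = -10$
$M = - \frac{125}{4}$ ($M = - \frac{\left(\left(\left(1 + \frac{2}{-4}\right) - 3\right) - 10\right)^{2}}{5} = - \frac{\left(\left(\left(1 + 2 \left(- \frac{1}{4}\right)\right) - 3\right) - 10\right)^{2}}{5} = - \frac{\left(\left(\left(1 - \frac{1}{2}\right) - 3\right) - 10\right)^{2}}{5} = - \frac{\left(\left(\frac{1}{2} - 3\right) - 10\right)^{2}}{5} = - \frac{\left(- \frac{5}{2} - 10\right)^{2}}{5} = - \frac{\left(- \frac{25}{2}\right)^{2}}{5} = \left(- \frac{1}{5}\right) \frac{625}{4} = - \frac{125}{4} \approx -31.25$)
$b = - \frac{49}{6}$ ($b = \left(- \frac{1}{6}\right) 49 = - \frac{49}{6} \approx -8.1667$)
$v{\left(N \right)} = \frac{25}{4}$ ($v{\left(N \right)} = \left(- \frac{1}{5}\right) \left(- \frac{125}{4}\right) = \frac{25}{4}$)
$j{\left(J \right)} = \frac{25}{4}$ ($j{\left(J \right)} = 0 + \frac{25}{4} = \frac{25}{4}$)
$b \left(-143 + j{\left(11 \right)}\right) = - \frac{49 \left(-143 + \frac{25}{4}\right)}{6} = \left(- \frac{49}{6}\right) \left(- \frac{547}{4}\right) = \frac{26803}{24}$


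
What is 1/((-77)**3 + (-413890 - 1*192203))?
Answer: -1/1062626 ≈ -9.4107e-7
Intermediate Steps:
1/((-77)**3 + (-413890 - 1*192203)) = 1/(-456533 + (-413890 - 192203)) = 1/(-456533 - 606093) = 1/(-1062626) = -1/1062626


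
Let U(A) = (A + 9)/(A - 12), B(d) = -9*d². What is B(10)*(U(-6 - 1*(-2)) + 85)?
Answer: -304875/4 ≈ -76219.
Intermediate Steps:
U(A) = (9 + A)/(-12 + A)
B(10)*(U(-6 - 1*(-2)) + 85) = (-9*10²)*((9 + (-6 - 1*(-2)))/(-12 + (-6 - 1*(-2))) + 85) = (-9*100)*((9 + (-6 + 2))/(-12 + (-6 + 2)) + 85) = -900*((9 - 4)/(-12 - 4) + 85) = -900*(5/(-16) + 85) = -900*(-1/16*5 + 85) = -900*(-5/16 + 85) = -900*1355/16 = -304875/4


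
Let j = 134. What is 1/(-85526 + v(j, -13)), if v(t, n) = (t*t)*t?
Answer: 1/2320578 ≈ 4.3093e-7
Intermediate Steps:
v(t, n) = t**3 (v(t, n) = t**2*t = t**3)
1/(-85526 + v(j, -13)) = 1/(-85526 + 134**3) = 1/(-85526 + 2406104) = 1/2320578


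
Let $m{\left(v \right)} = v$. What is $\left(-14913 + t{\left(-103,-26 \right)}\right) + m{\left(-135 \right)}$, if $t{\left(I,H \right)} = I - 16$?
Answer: $-15167$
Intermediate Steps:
$t{\left(I,H \right)} = -16 + I$ ($t{\left(I,H \right)} = I - 16 = -16 + I$)
$\left(-14913 + t{\left(-103,-26 \right)}\right) + m{\left(-135 \right)} = \left(-14913 - 119\right) - 135 = -15032 - 135 = -15167$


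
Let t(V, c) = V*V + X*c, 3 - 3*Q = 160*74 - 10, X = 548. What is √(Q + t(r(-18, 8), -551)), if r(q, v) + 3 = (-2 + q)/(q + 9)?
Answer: 2*I*√6194267/9 ≈ 553.07*I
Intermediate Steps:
r(q, v) = -3 + (-2 + q)/(9 + q) (r(q, v) = -3 + (-2 + q)/(q + 9) = -3 + (-2 + q)/(9 + q))
Q = -11827/3 (Q = 1 - (160*74 - 10)/3 = 1 - (11840 - 10)/3 = 1 - ⅓*11830 = 1 - 11830/3 = -11827/3 ≈ -3942.3)
t(V, c) = V² + 548*c (t(V, c) = V*V + 548*c = V² + 548*c)
√(Q + t(r(-18, 8), -551)) = √(-11827/3 + (((-29 - 2*(-18))/(9 - 18))² + 548*(-551))) = √(-11827/3 + (((-29 + 36)/(-9))² - 301948)) = √(-11827/3 + ((-⅑*7)² - 301948)) = √(-11827/3 + ((-7/9)² - 301948)) = √(-11827/3 + (49/81 - 301948)) = √(-11827/3 - 24457739/81) = √(-24777068/81) = 2*I*√6194267/9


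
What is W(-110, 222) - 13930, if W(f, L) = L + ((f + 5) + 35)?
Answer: -13778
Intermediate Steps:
W(f, L) = 40 + L + f (W(f, L) = L + ((5 + f) + 35) = L + (40 + f) = 40 + L + f)
W(-110, 222) - 13930 = (40 + 222 - 110) - 13930 = 152 - 13930 = -13778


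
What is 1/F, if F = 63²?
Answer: 1/3969 ≈ 0.00025195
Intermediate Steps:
F = 3969
1/F = 1/3969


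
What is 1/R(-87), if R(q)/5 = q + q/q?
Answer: -1/430 ≈ -0.0023256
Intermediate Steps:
R(q) = 5 + 5*q (R(q) = 5*(q + q/q) = 5*(q + 1) = 5*(1 + q) = 5 + 5*q)
1/R(-87) = 1/(5 + 5*(-87)) = 1/(5 - 435) = 1/(-430) = -1/430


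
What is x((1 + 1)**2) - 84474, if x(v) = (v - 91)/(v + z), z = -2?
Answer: -169035/2 ≈ -84518.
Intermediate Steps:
x(v) = (-91 + v)/(-2 + v) (x(v) = (v - 91)/(v - 2) = (-91 + v)/(-2 + v))
x((1 + 1)**2) - 84474 = (-91 + (1 + 1)**2)/(-2 + (1 + 1)**2) - 84474 = (-91 + 2**2)/(-2 + 2**2) - 84474 = (-91 + 4)/(-2 + 4) - 84474 = -87/2 - 84474 = -169035/2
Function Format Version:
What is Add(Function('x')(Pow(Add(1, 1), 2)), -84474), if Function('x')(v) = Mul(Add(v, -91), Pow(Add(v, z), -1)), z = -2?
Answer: Rational(-169035, 2) ≈ -84518.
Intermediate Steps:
Function('x')(v) = Mul(Pow(Add(-2, v), -1), Add(-91, v)) (Function('x')(v) = Mul(Add(v, -91), Pow(Add(v, -2), -1)) = Mul(Add(-91, v), Pow(Add(-2, v), -1)) = Mul(Pow(Add(-2, v), -1), Add(-91, v)))
Add(Function('x')(Pow(Add(1, 1), 2)), -84474) = Add(Mul(Pow(Add(-2, Pow(Add(1, 1), 2)), -1), Add(-91, Pow(Add(1, 1), 2))), -84474) = Add(Mul(Pow(Add(-2, Pow(2, 2)), -1), Add(-91, Pow(2, 2))), -84474) = Add(Mul(Pow(Add(-2, 4), -1), Add(-91, 4)), -84474) = Add(Mul(Pow(2, -1), -87), -84474) = Add(Mul(Rational(1, 2), -87), -84474) = Add(Rational(-87, 2), -84474) = Rational(-169035, 2)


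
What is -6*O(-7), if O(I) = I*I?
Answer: -294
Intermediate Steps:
O(I) = I²
-6*O(-7) = -6*(-7)² = -6*49 = -294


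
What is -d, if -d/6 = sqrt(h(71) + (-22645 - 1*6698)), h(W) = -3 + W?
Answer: 30*I*sqrt(1171) ≈ 1026.6*I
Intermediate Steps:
d = -30*I*sqrt(1171) (d = -6*sqrt((-3 + 71) + (-22645 - 1*6698)) = -6*sqrt(68 + (-22645 - 6698)) = -6*sqrt(68 - 29343) = -30*I*sqrt(1171) ≈ -1026.6*I)
-d = -(-30)*I*sqrt(1171) = 30*I*sqrt(1171)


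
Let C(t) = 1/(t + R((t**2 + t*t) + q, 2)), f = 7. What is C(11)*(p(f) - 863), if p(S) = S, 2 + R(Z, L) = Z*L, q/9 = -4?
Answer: -856/421 ≈ -2.0333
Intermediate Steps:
q = -36 (q = 9*(-4) = -36)
R(Z, L) = -2 + L*Z (R(Z, L) = -2 + Z*L = -2 + L*Z)
C(t) = 1/(-74 + t + 4*t**2) (C(t) = 1/(t + (-2 + 2*((t**2 + t*t) - 36))) = 1/(t + (-2 + 2*((t**2 + t**2) - 36))) = 1/(t + (-2 + 2*(2*t**2 - 36))) = 1/(t + (-2 + 2*(-36 + 2*t**2))) = 1/(t + (-2 + (-72 + 4*t**2))) = 1/(t + (-74 + 4*t**2)) = 1/(-74 + t + 4*t**2))
C(11)*(p(f) - 863) = (7 - 863)/(-74 + 11 + 4*11**2) = -856/(-74 + 11 + 4*121) = -856/(-74 + 11 + 484) = -856/421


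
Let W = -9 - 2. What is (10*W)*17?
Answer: -1870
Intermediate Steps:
W = -11
(10*W)*17 = (10*(-11))*17 = -110*17 = -1870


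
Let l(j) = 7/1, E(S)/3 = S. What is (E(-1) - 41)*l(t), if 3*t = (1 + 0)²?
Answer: -308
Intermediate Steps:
t = ⅓ (t = (1 + 0)²/3 = (⅓)*1² = (⅓)*1 = ⅓ ≈ 0.33333)
E(S) = 3*S
l(j) = 7 (l(j) = 7*1 = 7)
(E(-1) - 41)*l(t) = (3*(-1) - 41)*7 = (-3 - 41)*7 = -44*7 = -308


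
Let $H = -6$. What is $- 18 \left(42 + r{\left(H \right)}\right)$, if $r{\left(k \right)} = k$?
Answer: $-648$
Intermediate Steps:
$- 18 \left(42 + r{\left(H \right)}\right) = - 18 \left(42 - 6\right) = \left(-18\right) 36 = -648$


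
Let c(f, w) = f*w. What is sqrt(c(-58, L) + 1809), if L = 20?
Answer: sqrt(649) ≈ 25.475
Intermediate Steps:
sqrt(c(-58, L) + 1809) = sqrt(-58*20 + 1809) = sqrt(-1160 + 1809) = sqrt(649)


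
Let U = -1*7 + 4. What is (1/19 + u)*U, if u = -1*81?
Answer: 4614/19 ≈ 242.84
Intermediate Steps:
U = -3 (U = -7 + 4 = -3)
u = -81
(1/19 + u)*U = (1/19 - 81)*(-3) = -1538/19*(-3) = 4614/19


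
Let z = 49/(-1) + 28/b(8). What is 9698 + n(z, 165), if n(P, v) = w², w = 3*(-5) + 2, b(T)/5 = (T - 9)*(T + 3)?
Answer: 9867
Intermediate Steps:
b(T) = 5*(-9 + T)*(3 + T) (b(T) = 5*((T - 9)*(T + 3)) = 5*((-9 + T)*(3 + T)) = 5*(-9 + T)*(3 + T))
w = -13 (w = -15 + 2 = -13)
z = -2723/55 (z = 49/(-1) + 28/(-135 - 30*8 + 5*8²) = 49*(-1) + 28/(-135 - 240 + 5*64) = -49 + 28/(-135 - 240 + 320) = -49 + 28/(-55) = -49 + 28*(-1/55) = -49 - 28/55 = -2723/55 ≈ -49.509)
n(P, v) = 169 (n(P, v) = (-13)² = 169)
9698 + n(z, 165) = 9698 + 169 = 9867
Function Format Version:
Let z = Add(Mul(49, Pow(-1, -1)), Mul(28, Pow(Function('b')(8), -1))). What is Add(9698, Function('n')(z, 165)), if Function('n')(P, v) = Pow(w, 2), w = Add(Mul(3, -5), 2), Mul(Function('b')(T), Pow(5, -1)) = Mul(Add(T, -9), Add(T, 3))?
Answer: 9867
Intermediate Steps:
Function('b')(T) = Mul(5, Add(-9, T), Add(3, T)) (Function('b')(T) = Mul(5, Mul(Add(T, -9), Add(T, 3))) = Mul(5, Mul(Add(-9, T), Add(3, T))) = Mul(5, Add(-9, T), Add(3, T)))
w = -13 (w = Add(-15, 2) = -13)
z = Rational(-2723, 55) (z = Add(Mul(49, Pow(-1, -1)), Mul(28, Pow(Add(-135, Mul(-30, 8), Mul(5, Pow(8, 2))), -1))) = Add(Mul(49, -1), Mul(28, Pow(Add(-135, -240, Mul(5, 64)), -1))) = Add(-49, Mul(28, Pow(Add(-135, -240, 320), -1))) = Add(-49, Mul(28, Pow(-55, -1))) = Add(-49, Mul(28, Rational(-1, 55))) = Add(-49, Rational(-28, 55)) = Rational(-2723, 55) ≈ -49.509)
Function('n')(P, v) = 169 (Function('n')(P, v) = Pow(-13, 2) = 169)
Add(9698, Function('n')(z, 165)) = Add(9698, 169) = 9867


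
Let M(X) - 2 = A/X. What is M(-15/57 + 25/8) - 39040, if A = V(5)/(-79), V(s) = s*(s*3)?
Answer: -89436818/2291 ≈ -39038.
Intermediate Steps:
V(s) = 3*s² (V(s) = s*(3*s) = 3*s²)
A = -75/79 (A = (3*5²)/(-79) = (3*25)*(-1/79) = 75*(-1/79) = -75/79 ≈ -0.94937)
M(X) = 2 - 75/(79*X)
M(-15/57 + 25/8) - 39040 = (2 - 75/(79*(-15/57 + 25/8))) - 39040 = (2 - 75/(79*(-15*1/57 + 25*(⅛)))) - 39040 = (2 - 75/(79*(-5/19 + 25/8))) - 39040 = (2 - 75/(79*435/152)) - 39040 = (2 - 75/79*152/435) - 39040 = (2 - 760/2291) - 39040 = 3822/2291 - 39040 = -89436818/2291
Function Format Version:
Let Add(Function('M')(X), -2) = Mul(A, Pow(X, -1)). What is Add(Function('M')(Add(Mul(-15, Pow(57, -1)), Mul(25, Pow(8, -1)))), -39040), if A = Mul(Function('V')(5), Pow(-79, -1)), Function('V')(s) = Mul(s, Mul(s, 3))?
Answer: Rational(-89436818, 2291) ≈ -39038.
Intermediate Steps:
Function('V')(s) = Mul(3, Pow(s, 2)) (Function('V')(s) = Mul(s, Mul(3, s)) = Mul(3, Pow(s, 2)))
A = Rational(-75, 79) (A = Mul(Mul(3, Pow(5, 2)), Pow(-79, -1)) = Mul(Mul(3, 25), Rational(-1, 79)) = Mul(75, Rational(-1, 79)) = Rational(-75, 79) ≈ -0.94937)
Function('M')(X) = Add(2, Mul(Rational(-75, 79), Pow(X, -1)))
Add(Function('M')(Add(Mul(-15, Pow(57, -1)), Mul(25, Pow(8, -1)))), -39040) = Add(Add(2, Mul(Rational(-75, 79), Pow(Add(Mul(-15, Pow(57, -1)), Mul(25, Pow(8, -1))), -1))), -39040) = Add(Add(2, Mul(Rational(-75, 79), Pow(Add(Mul(-15, Rational(1, 57)), Mul(25, Rational(1, 8))), -1))), -39040) = Add(Add(2, Mul(Rational(-75, 79), Pow(Add(Rational(-5, 19), Rational(25, 8)), -1))), -39040) = Add(Add(2, Mul(Rational(-75, 79), Pow(Rational(435, 152), -1))), -39040) = Add(Add(2, Mul(Rational(-75, 79), Rational(152, 435))), -39040) = Add(Add(2, Rational(-760, 2291)), -39040) = Add(Rational(3822, 2291), -39040) = Rational(-89436818, 2291)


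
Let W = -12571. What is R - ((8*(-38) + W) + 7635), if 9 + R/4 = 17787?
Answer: 76352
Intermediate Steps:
R = 71112 (R = -36 + 4*17787 = -36 + 71148 = 71112)
R - ((8*(-38) + W) + 7635) = 71112 - ((8*(-38) - 12571) + 7635) = 71112 - ((-304 - 12571) + 7635) = 71112 - (-12875 + 7635) = 71112 - 1*(-5240) = 71112 + 5240 = 76352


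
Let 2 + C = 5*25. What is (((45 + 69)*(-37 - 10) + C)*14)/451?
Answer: -73290/451 ≈ -162.51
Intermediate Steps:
C = 123 (C = -2 + 5*25 = -2 + 125 = 123)
(((45 + 69)*(-37 - 10) + C)*14)/451 = (((45 + 69)*(-37 - 10) + 123)*14)/451 = ((114*(-47) + 123)*14)*(1/451) = ((-5358 + 123)*14)*(1/451) = -5235*14*(1/451) = -73290*1/451 = -73290/451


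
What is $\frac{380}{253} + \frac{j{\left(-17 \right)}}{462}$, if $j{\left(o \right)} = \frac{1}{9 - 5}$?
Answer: $\frac{63863}{42504} \approx 1.5025$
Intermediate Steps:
$j{\left(o \right)} = \frac{1}{4}$
$\frac{380}{253} + \frac{j{\left(-17 \right)}}{462} = \frac{380}{253} + \frac{1}{4 \cdot 462} = 380 \cdot \frac{1}{253} + \frac{1}{4} \cdot \frac{1}{462} = \frac{380}{253} + \frac{1}{1848} = \frac{63863}{42504}$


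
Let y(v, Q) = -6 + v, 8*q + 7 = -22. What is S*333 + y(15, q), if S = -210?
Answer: -69921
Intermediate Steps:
q = -29/8 (q = -7/8 + (⅛)*(-22) = -7/8 - 11/4 = -29/8 ≈ -3.6250)
S*333 + y(15, q) = -210*333 + (-6 + 15) = -69930 + 9 = -69921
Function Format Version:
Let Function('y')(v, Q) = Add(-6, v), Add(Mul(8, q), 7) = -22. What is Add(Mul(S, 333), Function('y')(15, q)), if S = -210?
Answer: -69921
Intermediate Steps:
q = Rational(-29, 8) (q = Add(Rational(-7, 8), Mul(Rational(1, 8), -22)) = Add(Rational(-7, 8), Rational(-11, 4)) = Rational(-29, 8) ≈ -3.6250)
Add(Mul(S, 333), Function('y')(15, q)) = Add(Mul(-210, 333), Add(-6, 15)) = Add(-69930, 9) = -69921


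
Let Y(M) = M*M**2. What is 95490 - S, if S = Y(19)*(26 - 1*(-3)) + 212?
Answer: -103633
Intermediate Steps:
Y(M) = M**3
S = 199123 (S = 19**3*(26 - 1*(-3)) + 212 = 6859*(26 + 3) + 212 = 6859*29 + 212 = 198911 + 212 = 199123)
95490 - S = 95490 - 1*199123 = 95490 - 199123 = -103633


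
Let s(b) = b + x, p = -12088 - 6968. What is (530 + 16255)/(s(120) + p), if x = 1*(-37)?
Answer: -16785/18973 ≈ -0.88468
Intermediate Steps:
x = -37
p = -19056
s(b) = -37 + b (s(b) = b - 37 = -37 + b)
(530 + 16255)/(s(120) + p) = (530 + 16255)/((-37 + 120) - 19056) = 16785/(83 - 19056) = 16785/(-18973) = 16785*(-1/18973) = -16785/18973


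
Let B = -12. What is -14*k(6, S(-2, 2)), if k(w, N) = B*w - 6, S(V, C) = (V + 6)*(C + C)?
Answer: 1092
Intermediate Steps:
S(V, C) = 2*C*(6 + V) (S(V, C) = (6 + V)*(2*C) = 2*C*(6 + V))
k(w, N) = -6 - 12*w (k(w, N) = -12*w - 6 = -6 - 12*w)
-14*k(6, S(-2, 2)) = -14*(-6 - 12*6) = -14*(-6 - 72) = -14*(-78) = 1092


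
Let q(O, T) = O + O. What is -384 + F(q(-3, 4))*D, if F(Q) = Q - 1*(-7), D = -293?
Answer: -677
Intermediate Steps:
q(O, T) = 2*O
F(Q) = 7 + Q (F(Q) = Q + 7 = 7 + Q)
-384 + F(q(-3, 4))*D = -384 + (7 + 2*(-3))*(-293) = -384 + (7 - 6)*(-293) = -384 + 1*(-293) = -384 - 293 = -677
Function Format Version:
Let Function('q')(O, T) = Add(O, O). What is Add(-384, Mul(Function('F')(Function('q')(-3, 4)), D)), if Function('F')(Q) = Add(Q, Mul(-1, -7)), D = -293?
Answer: -677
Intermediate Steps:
Function('q')(O, T) = Mul(2, O)
Function('F')(Q) = Add(7, Q) (Function('F')(Q) = Add(Q, 7) = Add(7, Q))
Add(-384, Mul(Function('F')(Function('q')(-3, 4)), D)) = Add(-384, Mul(Add(7, Mul(2, -3)), -293)) = Add(-384, Mul(Add(7, -6), -293)) = Add(-384, Mul(1, -293)) = Add(-384, -293) = -677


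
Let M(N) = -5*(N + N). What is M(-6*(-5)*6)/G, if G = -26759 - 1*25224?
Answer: 1800/51983 ≈ 0.034627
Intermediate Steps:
G = -51983 (G = -26759 - 25224 = -51983)
M(N) = -10*N
M(-6*(-5)*6)/G = -10*(-6*(-5))*6/(-51983) = -300*6*(-1/51983) = -10*180*(-1/51983) = -1800*(-1/51983) = 1800/51983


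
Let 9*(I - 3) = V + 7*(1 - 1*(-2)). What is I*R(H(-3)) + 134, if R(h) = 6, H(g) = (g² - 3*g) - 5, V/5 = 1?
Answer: 508/3 ≈ 169.33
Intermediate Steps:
V = 5 (V = 5*1 = 5)
H(g) = -5 + g² - 3*g
I = 53/9 (I = 3 + (5 + 7*(1 - 1*(-2)))/9 = 3 + (5 + 7*(1 + 2))/9 = 3 + (5 + 7*3)/9 = 3 + (5 + 21)/9 = 3 + (⅑)*26 = 3 + 26/9 = 53/9 ≈ 5.8889)
I*R(H(-3)) + 134 = (53/9)*6 + 134 = 106/3 + 134 = 508/3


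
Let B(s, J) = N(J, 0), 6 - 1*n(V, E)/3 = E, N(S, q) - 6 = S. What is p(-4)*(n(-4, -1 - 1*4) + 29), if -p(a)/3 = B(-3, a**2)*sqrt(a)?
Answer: -8184*I ≈ -8184.0*I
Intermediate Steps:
N(S, q) = 6 + S
n(V, E) = 18 - 3*E
B(s, J) = 6 + J
p(a) = -3*sqrt(a)*(6 + a**2) (p(a) = -3*(6 + a**2)*sqrt(a) = -3*sqrt(a)*(6 + a**2))
p(-4)*(n(-4, -1 - 1*4) + 29) = (3*sqrt(-4)*(-6 - 1*(-4)**2))*((18 - 3*(-1 - 1*4)) + 29) = (3*(2*I)*(-6 - 1*16))*((18 - 3*(-1 - 4)) + 29) = (3*(2*I)*(-6 - 16))*((18 - 3*(-5)) + 29) = (3*(2*I)*(-22))*((18 + 15) + 29) = (-132*I)*(33 + 29) = -132*I*62 = -8184*I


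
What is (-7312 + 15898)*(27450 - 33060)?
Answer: -48167460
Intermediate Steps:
(-7312 + 15898)*(27450 - 33060) = 8586*(-5610) = -48167460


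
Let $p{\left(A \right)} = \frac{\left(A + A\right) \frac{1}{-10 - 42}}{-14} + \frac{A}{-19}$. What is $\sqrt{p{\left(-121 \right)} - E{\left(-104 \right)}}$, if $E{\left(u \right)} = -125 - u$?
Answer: $\frac{\sqrt{323290149}}{3458} \approx 5.1996$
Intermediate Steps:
$p{\left(A \right)} = - \frac{345 A}{6916}$ ($p{\left(A \right)} = \frac{2 A}{-52} \left(- \frac{1}{14}\right) + A \left(- \frac{1}{19}\right) = 2 A \left(- \frac{1}{52}\right) \left(- \frac{1}{14}\right) - \frac{A}{19} = - \frac{A}{26} \left(- \frac{1}{14}\right) - \frac{A}{19} = \frac{A}{364} - \frac{A}{19} = - \frac{345 A}{6916}$)
$\sqrt{p{\left(-121 \right)} - E{\left(-104 \right)}} = \sqrt{\left(- \frac{345}{6916}\right) \left(-121\right) - \left(-125 - -104\right)} = \sqrt{\frac{41745}{6916} - \left(-125 + 104\right)} = \sqrt{\frac{41745}{6916} - -21} = \sqrt{\frac{41745}{6916} + 21} = \sqrt{\frac{186981}{6916}} = \frac{\sqrt{323290149}}{3458}$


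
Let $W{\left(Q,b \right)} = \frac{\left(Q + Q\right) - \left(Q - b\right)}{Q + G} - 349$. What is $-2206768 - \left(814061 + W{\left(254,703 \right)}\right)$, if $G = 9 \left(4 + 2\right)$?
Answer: $- \frac{84573527}{28} \approx -3.0205 \cdot 10^{6}$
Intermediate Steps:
$G = 54$ ($G = 9 \cdot 6 = 54$)
$W{\left(Q,b \right)} = -349 + \frac{Q + b}{54 + Q}$ ($W{\left(Q,b \right)} = \frac{\left(Q + Q\right) - \left(Q - b\right)}{Q + 54} - 349 = \frac{2 Q - \left(Q - b\right)}{54 + Q} - 349 = \frac{Q + b}{54 + Q} - 349 = -349 + \frac{Q + b}{54 + Q}$)
$-2206768 - \left(814061 + W{\left(254,703 \right)}\right) = -2206768 - \left(814061 + \frac{-18846 + 703 - 88392}{54 + 254}\right) = -2206768 - \left(814061 + \frac{-18846 + 703 - 88392}{308}\right) = -2206768 - \left(814061 + \frac{1}{308} \left(-106535\right)\right) = -2206768 - \frac{22784023}{28} = - \frac{84573527}{28}$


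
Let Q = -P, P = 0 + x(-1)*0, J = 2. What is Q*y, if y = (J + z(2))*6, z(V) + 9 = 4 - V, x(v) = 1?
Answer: 0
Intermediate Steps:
z(V) = -5 - V (z(V) = -9 + (4 - V) = -5 - V)
P = 0 (P = 0 + 1*0 = 0 + 0 = 0)
y = -30 (y = (2 + (-5 - 1*2))*6 = (2 + (-5 - 2))*6 = (2 - 7)*6 = -5*6 = -30)
Q = 0 (Q = -1*0 = 0)
Q*y = 0*(-30) = 0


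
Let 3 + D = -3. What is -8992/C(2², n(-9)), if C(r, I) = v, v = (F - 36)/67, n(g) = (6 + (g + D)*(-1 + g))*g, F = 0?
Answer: 150616/9 ≈ 16735.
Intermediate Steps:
D = -6 (D = -3 - 3 = -6)
n(g) = g*(6 + (-1 + g)*(-6 + g)) (n(g) = (6 + (g - 6)*(-1 + g))*g = (6 + (-6 + g)*(-1 + g))*g = (6 + (-1 + g)*(-6 + g))*g = g*(6 + (-1 + g)*(-6 + g)))
v = -36/67 (v = (0 - 36)/67 = -36*1/67 = -36/67 ≈ -0.53731)
C(r, I) = -36/67
-8992/C(2², n(-9)) = -8992/(-36/67) = -8992*(-67/36) = 150616/9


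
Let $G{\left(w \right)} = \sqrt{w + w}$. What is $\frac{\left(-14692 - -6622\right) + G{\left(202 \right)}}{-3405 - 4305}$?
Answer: $\frac{269}{257} - \frac{\sqrt{101}}{3855} \approx 1.0441$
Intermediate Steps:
$G{\left(w \right)} = \sqrt{2} \sqrt{w}$ ($G{\left(w \right)} = \sqrt{2 w} = \sqrt{2} \sqrt{w}$)
$\frac{\left(-14692 - -6622\right) + G{\left(202 \right)}}{-3405 - 4305} = \frac{\left(-14692 - -6622\right) + \sqrt{2} \sqrt{202}}{-3405 - 4305} = \frac{\left(-14692 + 6622\right) + 2 \sqrt{101}}{-7710} = \left(-8070 + 2 \sqrt{101}\right) \left(- \frac{1}{7710}\right) = \frac{269}{257} - \frac{\sqrt{101}}{3855}$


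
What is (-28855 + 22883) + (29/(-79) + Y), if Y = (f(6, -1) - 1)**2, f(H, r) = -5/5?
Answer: -471501/79 ≈ -5968.4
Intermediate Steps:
f(H, r) = -1 (f(H, r) = -5*1/5 = -1)
Y = 4 (Y = (-1 - 1)**2 = (-2)**2 = 4)
(-28855 + 22883) + (29/(-79) + Y) = (-28855 + 22883) + (29/(-79) + 4) = -5972 + (29*(-1/79) + 4) = -5972 + (-29/79 + 4) = -5972 + 287/79 = -471501/79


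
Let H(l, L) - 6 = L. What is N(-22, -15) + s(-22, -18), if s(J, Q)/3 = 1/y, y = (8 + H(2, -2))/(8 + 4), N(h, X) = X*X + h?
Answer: 206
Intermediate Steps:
N(h, X) = h + X² (N(h, X) = X² + h = h + X²)
H(l, L) = 6 + L
y = 1 (y = (8 + (6 - 2))/(8 + 4) = (8 + 4)/12 = 12*(1/12) = 1)
s(J, Q) = 3 (s(J, Q) = 3/1 = 3*1 = 3)
N(-22, -15) + s(-22, -18) = (-22 + (-15)²) + 3 = (-22 + 225) + 3 = 203 + 3 = 206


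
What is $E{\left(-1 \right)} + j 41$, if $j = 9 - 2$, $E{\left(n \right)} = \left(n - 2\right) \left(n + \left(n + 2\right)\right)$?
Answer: $287$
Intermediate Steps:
$E{\left(n \right)} = \left(-2 + n\right) \left(2 + 2 n\right)$ ($E{\left(n \right)} = \left(-2 + n\right) \left(n + \left(2 + n\right)\right) = \left(-2 + n\right) \left(2 + 2 n\right)$)
$j = 7$
$E{\left(-1 \right)} + j 41 = \left(-4 - -2 + 2 \left(-1\right)^{2}\right) + 7 \cdot 41 = \left(-4 + 2 + 2 \cdot 1\right) + 287 = \left(-4 + 2 + 2\right) + 287 = 0 + 287 = 287$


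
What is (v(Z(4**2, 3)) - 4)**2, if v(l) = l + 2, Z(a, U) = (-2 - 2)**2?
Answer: 196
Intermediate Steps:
Z(a, U) = 16 (Z(a, U) = (-4)**2 = 16)
v(l) = 2 + l
(v(Z(4**2, 3)) - 4)**2 = ((2 + 16) - 4)**2 = (18 - 4)**2 = 14**2 = 196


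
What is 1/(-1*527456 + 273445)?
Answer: -1/254011 ≈ -3.9368e-6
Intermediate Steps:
1/(-1*527456 + 273445) = 1/(-527456 + 273445) = 1/(-254011) = -1/254011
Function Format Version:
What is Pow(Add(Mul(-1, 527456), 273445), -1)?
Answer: Rational(-1, 254011) ≈ -3.9368e-6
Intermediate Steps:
Pow(Add(Mul(-1, 527456), 273445), -1) = Pow(Add(-527456, 273445), -1) = Pow(-254011, -1) = Rational(-1, 254011)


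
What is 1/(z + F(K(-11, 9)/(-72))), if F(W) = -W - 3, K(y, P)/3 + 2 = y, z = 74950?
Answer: 24/1798715 ≈ 1.3343e-5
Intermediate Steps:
K(y, P) = -6 + 3*y
F(W) = -3 - W
1/(z + F(K(-11, 9)/(-72))) = 1/(74950 + (-3 - (-6 + 3*(-11))/(-72))) = 1/(74950 + (-3 - (-6 - 33)*(-1)/72)) = 1/(74950 + (-3 - (-39)*(-1)/72)) = 1/(74950 + (-3 - 1*13/24)) = 1/(74950 + (-3 - 13/24)) = 1/(74950 - 85/24) = 1/(1798715/24) = 24/1798715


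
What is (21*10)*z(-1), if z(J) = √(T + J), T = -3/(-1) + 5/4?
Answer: 105*√13 ≈ 378.58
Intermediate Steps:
T = 17/4 (T = -3*(-1) + 5*(¼) = 3 + 5/4 = 17/4 ≈ 4.2500)
z(J) = √(17/4 + J)
(21*10)*z(-1) = (21*10)*(√(17 + 4*(-1))/2) = 210*(√(17 - 4)/2) = 210*(√13/2) = 105*√13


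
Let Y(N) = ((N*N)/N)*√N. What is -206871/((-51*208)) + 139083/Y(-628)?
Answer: 68957/3536 + 139083*I*√157/197192 ≈ 19.501 + 8.8376*I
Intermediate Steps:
Y(N) = N^(3/2) (Y(N) = (N²/N)*√N = N*√N = N^(3/2))
-206871/((-51*208)) + 139083/Y(-628) = -206871/((-51*208)) + 139083/((-628)^(3/2)) = -206871/(-10608) + 139083/((-1256*I*√157)) = -206871*(-1/10608) + 139083*(I*√157/197192) = 68957/3536 + 139083*I*√157/197192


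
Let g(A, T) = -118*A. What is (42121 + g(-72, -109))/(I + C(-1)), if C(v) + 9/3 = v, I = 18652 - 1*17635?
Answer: 50617/1013 ≈ 49.967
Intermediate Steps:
I = 1017 (I = 18652 - 17635 = 1017)
C(v) = -3 + v
(42121 + g(-72, -109))/(I + C(-1)) = (42121 - 118*(-72))/(1017 + (-3 - 1)) = (42121 + 8496)/(1017 - 4) = 50617/1013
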